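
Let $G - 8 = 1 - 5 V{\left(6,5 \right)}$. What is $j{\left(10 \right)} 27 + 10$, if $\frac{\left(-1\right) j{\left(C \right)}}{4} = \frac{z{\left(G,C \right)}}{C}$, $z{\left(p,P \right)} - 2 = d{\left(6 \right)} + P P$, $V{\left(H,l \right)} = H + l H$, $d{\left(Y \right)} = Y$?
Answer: $- \frac{5782}{5} \approx -1156.4$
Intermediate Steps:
$V{\left(H,l \right)} = H + H l$
$G = -171$ ($G = 8 + \left(1 - 5 \cdot 6 \left(1 + 5\right)\right) = 8 + \left(1 - 5 \cdot 6 \cdot 6\right) = 8 + \left(1 - 180\right) = 8 - 179 = -171$)
$z{\left(p,P \right)} = 8 + P^{2}$ ($z{\left(p,P \right)} = 2 + \left(6 + P P\right) = 2 + \left(6 + P^{2}\right) = 8 + P^{2}$)
$j{\left(C \right)} = - \frac{4 \left(8 + C^{2}\right)}{C}$ ($j{\left(C \right)} = - 4 \frac{8 + C^{2}}{C} = - \frac{4 \left(8 + C^{2}\right)}{C}$)
$j{\left(10 \right)} 27 + 10 = \left(- \frac{32}{10} - 40\right) 27 + 10 = \left(\left(-32\right) \frac{1}{10} - 40\right) 27 + 10 = \left(- \frac{16}{5} - 40\right) 27 + 10 = \left(- \frac{216}{5}\right) 27 + 10 = - \frac{5832}{5} + 10 = - \frac{5782}{5}$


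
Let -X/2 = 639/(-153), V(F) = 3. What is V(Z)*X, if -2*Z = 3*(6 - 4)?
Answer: 426/17 ≈ 25.059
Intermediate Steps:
Z = -3 (Z = -3*(6 - 4)/2 = -3*2/2 = -½*6 = -3)
X = 142/17 (X = -1278/(-153) = -1278*(-1)/153 = -2*(-71/17) = 142/17 ≈ 8.3529)
V(Z)*X = 3*(142/17) = 426/17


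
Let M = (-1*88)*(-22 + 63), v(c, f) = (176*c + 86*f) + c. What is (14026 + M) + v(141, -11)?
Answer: 34429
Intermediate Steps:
v(c, f) = 86*f + 177*c (v(c, f) = (86*f + 176*c) + c = 86*f + 177*c)
M = -3608 (M = -88*41 = -3608)
(14026 + M) + v(141, -11) = (14026 - 3608) + (86*(-11) + 177*141) = 10418 + (-946 + 24957) = 10418 + 24011 = 34429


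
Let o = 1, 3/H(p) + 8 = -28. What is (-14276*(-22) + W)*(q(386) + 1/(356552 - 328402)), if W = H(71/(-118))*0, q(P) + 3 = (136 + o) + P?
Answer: 2298693125036/14075 ≈ 1.6332e+8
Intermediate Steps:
H(p) = -1/12 (H(p) = 3/(-8 - 28) = 3/(-36) = 3*(-1/36) = -1/12)
q(P) = 134 + P (q(P) = -3 + ((136 + 1) + P) = -3 + (137 + P) = 134 + P)
W = 0 (W = -1/12*0 = 0)
(-14276*(-22) + W)*(q(386) + 1/(356552 - 328402)) = (-14276*(-22) + 0)*((134 + 386) + 1/(356552 - 328402)) = (314072 + 0)*(520 + 1/28150) = 314072*(520 + 1/28150) = 314072*(14638001/28150) = 2298693125036/14075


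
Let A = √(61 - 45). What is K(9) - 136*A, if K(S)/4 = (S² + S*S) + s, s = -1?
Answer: 100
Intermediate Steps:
A = 4 (A = √16 = 4)
K(S) = -4 + 8*S² (K(S) = 4*((S² + S*S) - 1) = 4*((S² + S²) - 1) = 4*(2*S² - 1) = 4*(-1 + 2*S²) = -4 + 8*S²)
K(9) - 136*A = (-4 + 8*9²) - 136*4 = (-4 + 8*81) - 544 = (-4 + 648) - 544 = 644 - 544 = 100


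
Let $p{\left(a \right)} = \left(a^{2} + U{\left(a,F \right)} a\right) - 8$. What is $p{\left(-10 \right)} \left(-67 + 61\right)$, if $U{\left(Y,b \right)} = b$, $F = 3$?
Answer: $-372$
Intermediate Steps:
$p{\left(a \right)} = -8 + a^{2} + 3 a$ ($p{\left(a \right)} = \left(a^{2} + 3 a\right) - 8 = -8 + a^{2} + 3 a$)
$p{\left(-10 \right)} \left(-67 + 61\right) = \left(-8 + \left(-10\right)^{2} + 3 \left(-10\right)\right) \left(-67 + 61\right) = \left(-8 + 100 - 30\right) \left(-6\right) = 62 \left(-6\right) = -372$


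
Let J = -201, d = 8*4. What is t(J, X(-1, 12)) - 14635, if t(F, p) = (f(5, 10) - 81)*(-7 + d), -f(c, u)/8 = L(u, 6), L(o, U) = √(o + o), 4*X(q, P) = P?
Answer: -16660 - 400*√5 ≈ -17554.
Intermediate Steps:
X(q, P) = P/4
d = 32
L(o, U) = √2*√o (L(o, U) = √(2*o) = √2*√o)
f(c, u) = -8*√2*√u
t(F, p) = -2025 - 400*√5 (t(F, p) = (-8*√2*√10 - 81)*(-7 + 32) = (-16*√5 - 81)*25 = (-81 - 16*√5)*25 = -2025 - 400*√5)
t(J, X(-1, 12)) - 14635 = (-2025 - 400*√5) - 14635 = -16660 - 400*√5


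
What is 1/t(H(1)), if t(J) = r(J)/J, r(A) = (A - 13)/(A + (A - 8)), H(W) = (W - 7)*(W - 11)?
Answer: 6720/47 ≈ 142.98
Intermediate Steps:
H(W) = (-11 + W)*(-7 + W) (H(W) = (-7 + W)*(-11 + W) = (-11 + W)*(-7 + W))
r(A) = (-13 + A)/(-8 + 2*A) (r(A) = (-13 + A)/(A + (-8 + A)) = (-13 + A)/(-8 + 2*A))
t(J) = (-13 + J)/(2*J*(-4 + J)) (t(J) = ((-13 + J)/(2*(-4 + J)))/J = (-13 + J)/(2*J*(-4 + J)))
1/t(H(1)) = 1/((-13 + (77 + 1**2 - 18*1))/(2*(77 + 1**2 - 18*1)*(-4 + (77 + 1**2 - 18*1)))) = 1/((-13 + (77 + 1 - 18))/(2*(77 + 1 - 18)*(-4 + (77 + 1 - 18)))) = 1/((1/2)*(-13 + 60)/(60*(-4 + 60))) = 1/((1/2)*(1/60)*47/56) = 1/((1/2)*(1/60)*(1/56)*47) = 1/(47/6720) = 6720/47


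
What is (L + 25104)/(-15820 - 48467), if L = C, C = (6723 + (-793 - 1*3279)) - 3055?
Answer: -24700/64287 ≈ -0.38421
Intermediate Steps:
C = -404 (C = (6723 + (-793 - 3279)) - 3055 = (6723 - 4072) - 3055 = 2651 - 3055 = -404)
L = -404
(L + 25104)/(-15820 - 48467) = (-404 + 25104)/(-15820 - 48467) = 24700/(-64287) = 24700*(-1/64287) = -24700/64287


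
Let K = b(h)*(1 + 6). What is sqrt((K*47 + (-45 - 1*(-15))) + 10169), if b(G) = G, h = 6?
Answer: sqrt(12113) ≈ 110.06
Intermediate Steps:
K = 42 (K = 6*(1 + 6) = 6*7 = 42)
sqrt((K*47 + (-45 - 1*(-15))) + 10169) = sqrt((42*47 + (-45 - 1*(-15))) + 10169) = sqrt((1974 + (-45 + 15)) + 10169) = sqrt((1974 - 30) + 10169) = sqrt(1944 + 10169) = sqrt(12113)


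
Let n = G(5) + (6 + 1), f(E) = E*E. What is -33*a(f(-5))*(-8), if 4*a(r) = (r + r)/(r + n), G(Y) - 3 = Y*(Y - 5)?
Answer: 660/7 ≈ 94.286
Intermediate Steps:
G(Y) = 3 + Y*(-5 + Y) (G(Y) = 3 + Y*(Y - 5) = 3 + Y*(-5 + Y))
f(E) = E²
n = 10 (n = (3 + 5² - 5*5) + (6 + 1) = (3 + 25 - 25) + 7 = 3 + 7 = 10)
a(r) = r/(2*(10 + r)) (a(r) = ((r + r)/(r + 10))/4 = ((2*r)/(10 + r))/4 = (2*r/(10 + r))/4 = r/(2*(10 + r)))
-33*a(f(-5))*(-8) = -33*(-5)²/(2*(10 + (-5)²))*(-8) = -33*25/(2*(10 + 25))*(-8) = -33*25/(2*35)*(-8) = -33*5/14*(-8) = -165/14*(-8) = 660/7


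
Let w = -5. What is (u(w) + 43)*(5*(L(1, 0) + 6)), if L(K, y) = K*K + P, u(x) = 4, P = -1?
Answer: 1410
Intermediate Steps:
L(K, y) = -1 + K² (L(K, y) = K*K - 1 = K² - 1 = -1 + K²)
(u(w) + 43)*(5*(L(1, 0) + 6)) = (4 + 43)*(5*((-1 + 1²) + 6)) = 47*(5*((-1 + 1) + 6)) = 47*(5*(0 + 6)) = 47*(5*6) = 47*30 = 1410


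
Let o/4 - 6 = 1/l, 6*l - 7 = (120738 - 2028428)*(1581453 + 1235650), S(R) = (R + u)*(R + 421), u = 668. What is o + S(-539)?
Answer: -81676471856913498/5374159222063 ≈ -15198.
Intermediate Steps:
S(R) = (421 + R)*(668 + R) (S(R) = (R + 668)*(R + 421) = (668 + R)*(421 + R) = (421 + R)*(668 + R))
l = -5374159222063/6 (l = 7/6 + ((120738 - 2028428)*(1581453 + 1235650))/6 = 7/6 + (-1907690*2817103)/6 = 7/6 + (1/6)*(-5374159222070) = 7/6 - 2687079611035/3 = -5374159222063/6 ≈ -8.9569e+11)
o = 128979821329488/5374159222063 (o = 24 + 4/(-5374159222063/6) = 24 + 4*(-6/5374159222063) = 24 - 24/5374159222063 = 128979821329488/5374159222063 ≈ 24.000)
o + S(-539) = 128979821329488/5374159222063 + (281228 + (-539)**2 + 1089*(-539)) = 128979821329488/5374159222063 + (281228 + 290521 - 586971) = 128979821329488/5374159222063 - 15222 = -81676471856913498/5374159222063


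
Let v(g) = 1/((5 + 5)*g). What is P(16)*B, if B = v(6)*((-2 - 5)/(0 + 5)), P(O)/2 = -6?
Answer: 7/25 ≈ 0.28000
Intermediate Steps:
P(O) = -12 (P(O) = 2*(-6) = -12)
v(g) = 1/(10*g)
B = -7/300 (B = ((1/10)/6)*((-2 - 5)/(0 + 5)) = ((1/10)*(1/6))*(-7/5) = (-7*1/5)/60 = (1/60)*(-7/5) = -7/300 ≈ -0.023333)
P(16)*B = -12*(-7/300) = 7/25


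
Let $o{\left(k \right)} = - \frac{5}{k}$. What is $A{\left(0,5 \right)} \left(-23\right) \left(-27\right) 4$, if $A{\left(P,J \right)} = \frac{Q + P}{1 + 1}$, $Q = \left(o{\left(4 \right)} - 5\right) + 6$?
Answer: $- \frac{621}{2} \approx -310.5$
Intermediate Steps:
$Q = - \frac{1}{4}$ ($Q = \left(- \frac{5}{4} - 5\right) + 6 = - \frac{25}{4} + 6 = - \frac{1}{4} \approx -0.25$)
$A{\left(P,J \right)} = - \frac{1}{8} + \frac{P}{2}$ ($A{\left(P,J \right)} = \frac{- \frac{1}{4} + P}{1 + 1} = \frac{- \frac{1}{4} + P}{2} = \left(- \frac{1}{4} + P\right) \frac{1}{2} = - \frac{1}{8} + \frac{P}{2}$)
$A{\left(0,5 \right)} \left(-23\right) \left(-27\right) 4 = \left(- \frac{1}{8} + \frac{1}{2} \cdot 0\right) \left(-23\right) \left(-27\right) 4 = \left(- \frac{1}{8} + 0\right) \left(-23\right) \left(-27\right) 4 = \left(- \frac{1}{8}\right) \left(-23\right) \left(-27\right) 4 = \frac{23}{8} \left(-27\right) 4 = \left(- \frac{621}{8}\right) 4 = - \frac{621}{2}$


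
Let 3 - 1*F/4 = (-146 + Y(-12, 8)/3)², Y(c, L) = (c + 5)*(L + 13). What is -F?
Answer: 152088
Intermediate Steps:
Y(c, L) = (5 + c)*(13 + L)
F = -152088 (F = 12 - 4*(-146 + (65 + 5*8 + 13*(-12) + 8*(-12))/3)² = 12 - 4*(-146 + (65 + 40 - 156 - 96)*(⅓))² = 12 - 4*(-146 - 147*⅓)² = 12 - 4*(-146 - 49)² = 12 - 4*(-195)² = 12 - 4*38025 = 12 - 152100 = -152088)
-F = -1*(-152088) = 152088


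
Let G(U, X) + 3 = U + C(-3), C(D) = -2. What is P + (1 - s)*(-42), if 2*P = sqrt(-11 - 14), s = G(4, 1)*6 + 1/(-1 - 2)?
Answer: -308 + 5*I/2 ≈ -308.0 + 2.5*I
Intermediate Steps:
G(U, X) = -5 + U (G(U, X) = -3 + (U - 2) = -3 + (-2 + U) = -5 + U)
s = -19/3 (s = (-5 + 4)*6 + 1/(-1 - 2) = -1*6 + 1/(-3) = -6 - 1/3 = -19/3 ≈ -6.3333)
P = 5*I/2 (P = sqrt(-11 - 14)/2 = sqrt(-25)/2 = (5*I)/2 = 5*I/2 ≈ 2.5*I)
P + (1 - s)*(-42) = 5*I/2 + (1 - 1*(-19/3))*(-42) = 5*I/2 + (1 + 19/3)*(-42) = 5*I/2 + (22/3)*(-42) = 5*I/2 - 308 = -308 + 5*I/2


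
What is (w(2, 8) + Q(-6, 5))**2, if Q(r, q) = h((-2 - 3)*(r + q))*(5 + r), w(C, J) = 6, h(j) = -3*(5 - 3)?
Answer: 144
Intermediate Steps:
h(j) = -6 (h(j) = -3*2 = -6)
Q(r, q) = -30 - 6*r (Q(r, q) = -6*(5 + r) = -30 - 6*r)
(w(2, 8) + Q(-6, 5))**2 = (6 + (-30 - 6*(-6)))**2 = (6 + (-30 + 36))**2 = (6 + 6)**2 = 12**2 = 144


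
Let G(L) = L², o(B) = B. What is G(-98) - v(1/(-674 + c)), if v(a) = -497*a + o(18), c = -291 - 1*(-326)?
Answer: 86267/9 ≈ 9585.2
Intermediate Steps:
c = 35 (c = -291 + 326 = 35)
v(a) = 18 - 497*a (v(a) = -497*a + 18 = 18 - 497*a)
G(-98) - v(1/(-674 + c)) = (-98)² - (18 - 497/(-674 + 35)) = 9604 - (18 - 497/(-639)) = 9604 - (18 - 497*(-1/639)) = 9604 - (18 + 7/9) = 9604 - 1*169/9 = 9604 - 169/9 = 86267/9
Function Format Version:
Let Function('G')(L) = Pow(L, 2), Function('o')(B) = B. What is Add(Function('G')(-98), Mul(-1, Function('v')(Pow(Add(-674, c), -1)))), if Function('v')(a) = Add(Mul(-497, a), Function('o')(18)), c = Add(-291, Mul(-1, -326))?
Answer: Rational(86267, 9) ≈ 9585.2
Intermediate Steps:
c = 35 (c = Add(-291, 326) = 35)
Function('v')(a) = Add(18, Mul(-497, a)) (Function('v')(a) = Add(Mul(-497, a), 18) = Add(18, Mul(-497, a)))
Add(Function('G')(-98), Mul(-1, Function('v')(Pow(Add(-674, c), -1)))) = Add(Pow(-98, 2), Mul(-1, Add(18, Mul(-497, Pow(Add(-674, 35), -1))))) = Add(9604, Mul(-1, Add(18, Mul(-497, Pow(-639, -1))))) = Add(9604, Mul(-1, Add(18, Mul(-497, Rational(-1, 639))))) = Add(9604, Mul(-1, Add(18, Rational(7, 9)))) = Add(9604, Mul(-1, Rational(169, 9))) = Add(9604, Rational(-169, 9)) = Rational(86267, 9)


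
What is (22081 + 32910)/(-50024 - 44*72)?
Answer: -54991/53192 ≈ -1.0338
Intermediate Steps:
(22081 + 32910)/(-50024 - 44*72) = 54991/(-50024 - 3168) = 54991/(-53192) = 54991*(-1/53192) = -54991/53192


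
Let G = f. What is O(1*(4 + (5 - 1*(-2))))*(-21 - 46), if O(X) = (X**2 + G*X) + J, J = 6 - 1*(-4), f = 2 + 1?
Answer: -10988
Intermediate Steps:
f = 3
G = 3
J = 10 (J = 6 + 4 = 10)
O(X) = 10 + X**2 + 3*X (O(X) = (X**2 + 3*X) + 10 = 10 + X**2 + 3*X)
O(1*(4 + (5 - 1*(-2))))*(-21 - 46) = (10 + (1*(4 + (5 - 1*(-2))))**2 + 3*(1*(4 + (5 - 1*(-2)))))*(-21 - 46) = (10 + (1*(4 + (5 + 2)))**2 + 3*(1*(4 + (5 + 2))))*(-67) = (10 + (1*(4 + 7))**2 + 3*(1*(4 + 7)))*(-67) = (10 + (1*11)**2 + 3*(1*11))*(-67) = (10 + 11**2 + 3*11)*(-67) = (10 + 121 + 33)*(-67) = 164*(-67) = -10988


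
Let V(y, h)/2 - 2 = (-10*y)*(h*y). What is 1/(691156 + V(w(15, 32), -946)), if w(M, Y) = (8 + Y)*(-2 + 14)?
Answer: 1/4359859160 ≈ 2.2937e-10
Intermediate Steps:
w(M, Y) = 96 + 12*Y (w(M, Y) = (8 + Y)*12 = 96 + 12*Y)
V(y, h) = 4 - 20*h*y² (V(y, h) = 4 + 2*((-10*y)*(h*y)) = 4 + 2*(-10*h*y²) = 4 - 20*h*y²)
1/(691156 + V(w(15, 32), -946)) = 1/(691156 + (4 - 20*(-946)*(96 + 12*32)²)) = 1/(691156 + (4 - 20*(-946)*(96 + 384)²)) = 1/(691156 + (4 - 20*(-946)*480²)) = 1/(691156 + (4 - 20*(-946)*230400)) = 1/(691156 + (4 + 4359168000)) = 1/(691156 + 4359168004) = 1/4359859160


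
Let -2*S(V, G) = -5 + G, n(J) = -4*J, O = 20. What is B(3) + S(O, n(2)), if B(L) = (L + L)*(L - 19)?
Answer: -179/2 ≈ -89.500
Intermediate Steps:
S(V, G) = 5/2 - G/2 (S(V, G) = -(-5 + G)/2 = 5/2 - G/2)
B(L) = 2*L*(-19 + L) (B(L) = (2*L)*(-19 + L) = 2*L*(-19 + L))
B(3) + S(O, n(2)) = 2*3*(-19 + 3) + (5/2 - (-2)*2) = 2*3*(-16) + (5/2 - 1/2*(-8)) = -96 + (5/2 + 4) = -96 + 13/2 = -179/2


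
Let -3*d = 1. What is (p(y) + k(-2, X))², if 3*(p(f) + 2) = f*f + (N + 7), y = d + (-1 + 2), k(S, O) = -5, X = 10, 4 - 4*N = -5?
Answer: 165649/11664 ≈ 14.202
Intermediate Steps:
N = 9/4 (N = 1 - ¼*(-5) = 1 + 5/4 = 9/4 ≈ 2.2500)
d = -⅓ (d = -⅓*1 = -⅓ ≈ -0.33333)
y = ⅔ (y = -⅓ + (-1 + 2) = -⅓ + 1 = ⅔ ≈ 0.66667)
p(f) = 13/12 + f²/3 (p(f) = -2 + (f*f + (9/4 + 7))/3 = -2 + (f² + 37/4)/3 = -2 + (37/4 + f²)/3 = -2 + (37/12 + f²/3) = 13/12 + f²/3)
(p(y) + k(-2, X))² = ((13/12 + (⅔)²/3) - 5)² = ((13/12 + (⅓)*(4/9)) - 5)² = ((13/12 + 4/27) - 5)² = (133/108 - 5)² = (-407/108)² = 165649/11664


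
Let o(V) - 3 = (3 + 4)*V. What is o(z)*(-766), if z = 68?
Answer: -366914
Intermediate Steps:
o(V) = 3 + 7*V (o(V) = 3 + (3 + 4)*V = 3 + 7*V)
o(z)*(-766) = (3 + 7*68)*(-766) = (3 + 476)*(-766) = 479*(-766) = -366914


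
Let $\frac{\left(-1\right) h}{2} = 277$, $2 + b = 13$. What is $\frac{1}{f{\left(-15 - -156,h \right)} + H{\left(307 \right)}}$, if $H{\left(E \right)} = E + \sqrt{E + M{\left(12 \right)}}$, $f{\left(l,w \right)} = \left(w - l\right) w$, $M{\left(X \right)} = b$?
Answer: $\frac{385337}{148484603251} - \frac{\sqrt{318}}{148484603251} \approx 2.595 \cdot 10^{-6}$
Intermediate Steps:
$b = 11$ ($b = -2 + 13 = 11$)
$M{\left(X \right)} = 11$
$h = -554$ ($h = \left(-2\right) 277 = -554$)
$f{\left(l,w \right)} = w \left(w - l\right)$
$H{\left(E \right)} = E + \sqrt{11 + E}$ ($H{\left(E \right)} = E + \sqrt{E + 11} = E + \sqrt{11 + E}$)
$\frac{1}{f{\left(-15 - -156,h \right)} + H{\left(307 \right)}} = \frac{1}{- 554 \left(-554 - \left(-15 - -156\right)\right) + \left(307 + \sqrt{11 + 307}\right)} = \frac{1}{- 554 \left(-554 - \left(-15 + 156\right)\right) + \left(307 + \sqrt{318}\right)} = \frac{1}{- 554 \left(-554 - 141\right) + \left(307 + \sqrt{318}\right)} = \frac{1}{\left(-554\right) \left(-695\right) + \left(307 + \sqrt{318}\right)} = \frac{1}{385030 + \left(307 + \sqrt{318}\right)} = \frac{1}{385337 + \sqrt{318}}$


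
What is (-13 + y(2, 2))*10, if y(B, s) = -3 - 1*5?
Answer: -210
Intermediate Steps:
y(B, s) = -8 (y(B, s) = -3 - 5 = -8)
(-13 + y(2, 2))*10 = (-13 - 8)*10 = -21*10 = -210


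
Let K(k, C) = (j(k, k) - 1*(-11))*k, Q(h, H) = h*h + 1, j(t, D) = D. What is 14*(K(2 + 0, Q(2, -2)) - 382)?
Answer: -4984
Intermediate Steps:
Q(h, H) = 1 + h² (Q(h, H) = h² + 1 = 1 + h²)
K(k, C) = k*(11 + k) (K(k, C) = (k - 1*(-11))*k = (k + 11)*k = (11 + k)*k = k*(11 + k))
14*(K(2 + 0, Q(2, -2)) - 382) = 14*((2 + 0)*(11 + (2 + 0)) - 382) = 14*(2*(11 + 2) - 382) = 14*(2*13 - 382) = 14*(26 - 382) = 14*(-356) = -4984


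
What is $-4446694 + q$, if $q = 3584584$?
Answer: $-862110$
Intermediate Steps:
$-4446694 + q = -4446694 + 3584584 = -862110$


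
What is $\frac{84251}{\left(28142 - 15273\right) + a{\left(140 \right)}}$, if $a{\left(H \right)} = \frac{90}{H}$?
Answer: $\frac{1179514}{180175} \approx 6.5465$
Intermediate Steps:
$\frac{84251}{\left(28142 - 15273\right) + a{\left(140 \right)}} = \frac{84251}{\left(28142 - 15273\right) + \frac{90}{140}} = \frac{84251}{12869 + 90 \cdot \frac{1}{140}} = \frac{84251}{12869 + \frac{9}{14}} = \frac{84251}{\frac{180175}{14}} = 84251 \cdot \frac{14}{180175} = \frac{1179514}{180175}$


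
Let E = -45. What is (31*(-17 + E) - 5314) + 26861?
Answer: 19625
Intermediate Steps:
(31*(-17 + E) - 5314) + 26861 = (31*(-17 - 45) - 5314) + 26861 = (31*(-62) - 5314) + 26861 = (-1922 - 5314) + 26861 = -7236 + 26861 = 19625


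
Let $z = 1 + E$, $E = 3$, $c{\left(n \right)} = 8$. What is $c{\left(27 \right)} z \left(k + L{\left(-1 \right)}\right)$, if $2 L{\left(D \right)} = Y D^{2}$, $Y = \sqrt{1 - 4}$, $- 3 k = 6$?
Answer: $-64 + 16 i \sqrt{3} \approx -64.0 + 27.713 i$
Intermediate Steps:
$k = -2$ ($k = \left(- \frac{1}{3}\right) 6 = -2$)
$z = 4$ ($z = 1 + 3 = 4$)
$Y = i \sqrt{3}$ ($Y = \sqrt{-3} = i \sqrt{3} \approx 1.732 i$)
$L{\left(D \right)} = \frac{i \sqrt{3} D^{2}}{2}$
$c{\left(27 \right)} z \left(k + L{\left(-1 \right)}\right) = 8 \cdot 4 \left(-2 + \frac{i \sqrt{3} \left(-1\right)^{2}}{2}\right) = 8 \cdot 4 \left(-2 + \frac{1}{2} i \sqrt{3} \cdot 1\right) = 8 \cdot 4 \left(-2 + \frac{i \sqrt{3}}{2}\right) = 8 \left(-8 + 2 i \sqrt{3}\right) = -64 + 16 i \sqrt{3}$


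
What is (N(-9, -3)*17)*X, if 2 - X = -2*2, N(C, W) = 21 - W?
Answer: 2448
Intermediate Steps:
X = 6 (X = 2 - (-2)*2 = 2 - 1*(-4) = 2 + 4 = 6)
(N(-9, -3)*17)*X = ((21 - 1*(-3))*17)*6 = ((21 + 3)*17)*6 = (24*17)*6 = 408*6 = 2448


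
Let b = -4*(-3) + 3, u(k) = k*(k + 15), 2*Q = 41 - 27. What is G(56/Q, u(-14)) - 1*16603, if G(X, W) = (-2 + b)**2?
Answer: -16434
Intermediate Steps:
Q = 7 (Q = (41 - 27)/2 = (1/2)*14 = 7)
u(k) = k*(15 + k)
b = 15 (b = 12 + 3 = 15)
G(X, W) = 169 (G(X, W) = (-2 + 15)**2 = 13**2 = 169)
G(56/Q, u(-14)) - 1*16603 = 169 - 1*16603 = 169 - 16603 = -16434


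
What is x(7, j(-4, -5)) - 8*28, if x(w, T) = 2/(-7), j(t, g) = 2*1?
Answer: -1570/7 ≈ -224.29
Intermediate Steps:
j(t, g) = 2
x(w, T) = -2/7 (x(w, T) = 2*(-⅐) = -2/7)
x(7, j(-4, -5)) - 8*28 = -2/7 - 8*28 = -2/7 - 224 = -1570/7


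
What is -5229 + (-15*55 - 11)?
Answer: -6065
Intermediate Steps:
-5229 + (-15*55 - 11) = -5229 + (-825 - 11) = -5229 - 836 = -6065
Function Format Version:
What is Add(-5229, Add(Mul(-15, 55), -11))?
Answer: -6065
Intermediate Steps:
Add(-5229, Add(Mul(-15, 55), -11)) = Add(-5229, Add(-825, -11)) = Add(-5229, -836) = -6065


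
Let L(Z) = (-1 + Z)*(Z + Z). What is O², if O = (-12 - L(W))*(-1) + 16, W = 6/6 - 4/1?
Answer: 2704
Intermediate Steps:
W = -3 (W = 6*(⅙) - 4*1 = 1 - 4 = -3)
L(Z) = 2*Z*(-1 + Z) (L(Z) = (-1 + Z)*(2*Z) = 2*Z*(-1 + Z))
O = 52 (O = (-12 - 2*(-3)*(-1 - 3))*(-1) + 16 = (-12 - 2*(-3)*(-4))*(-1) + 16 = (-12 - 1*24)*(-1) + 16 = (-12 - 24)*(-1) + 16 = -36*(-1) + 16 = 36 + 16 = 52)
O² = 52² = 2704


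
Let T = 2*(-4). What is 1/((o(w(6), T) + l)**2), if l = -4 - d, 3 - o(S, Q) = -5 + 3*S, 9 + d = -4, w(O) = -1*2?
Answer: 1/529 ≈ 0.0018904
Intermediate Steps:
w(O) = -2
d = -13 (d = -9 - 4 = -13)
T = -8
o(S, Q) = 8 - 3*S (o(S, Q) = 3 - (-5 + 3*S) = 3 + (5 - 3*S) = 8 - 3*S)
l = 9 (l = -4 - 1*(-13) = -4 + 13 = 9)
1/((o(w(6), T) + l)**2) = 1/(((8 - 3*(-2)) + 9)**2) = 1/(((8 + 6) + 9)**2) = 1/((14 + 9)**2) = 1/(23**2) = 1/529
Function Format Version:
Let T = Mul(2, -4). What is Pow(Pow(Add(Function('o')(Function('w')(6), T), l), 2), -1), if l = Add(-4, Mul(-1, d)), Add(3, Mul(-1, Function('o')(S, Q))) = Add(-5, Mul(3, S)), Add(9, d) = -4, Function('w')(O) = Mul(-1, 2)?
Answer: Rational(1, 529) ≈ 0.0018904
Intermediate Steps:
Function('w')(O) = -2
d = -13 (d = Add(-9, -4) = -13)
T = -8
Function('o')(S, Q) = Add(8, Mul(-3, S)) (Function('o')(S, Q) = Add(3, Mul(-1, Add(-5, Mul(3, S)))) = Add(3, Add(5, Mul(-3, S))) = Add(8, Mul(-3, S)))
l = 9 (l = Add(-4, Mul(-1, -13)) = Add(-4, 13) = 9)
Pow(Pow(Add(Function('o')(Function('w')(6), T), l), 2), -1) = Pow(Pow(Add(Add(8, Mul(-3, -2)), 9), 2), -1) = Pow(Pow(Add(Add(8, 6), 9), 2), -1) = Pow(Pow(Add(14, 9), 2), -1) = Pow(Pow(23, 2), -1) = Pow(529, -1) = Rational(1, 529)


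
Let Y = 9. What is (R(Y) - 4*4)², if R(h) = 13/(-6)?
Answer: 11881/36 ≈ 330.03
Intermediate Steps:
R(h) = -13/6 (R(h) = 13*(-⅙) = -13/6)
(R(Y) - 4*4)² = (-13/6 - 4*4)² = (-13/6 - 16)² = (-109/6)² = 11881/36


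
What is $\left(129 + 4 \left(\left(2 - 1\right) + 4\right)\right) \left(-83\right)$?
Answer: $-12367$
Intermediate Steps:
$\left(129 + 4 \left(\left(2 - 1\right) + 4\right)\right) \left(-83\right) = \left(129 + 4 \left(1 + 4\right)\right) \left(-83\right) = \left(129 + 4 \cdot 5\right) \left(-83\right) = \left(129 + 20\right) \left(-83\right) = 149 \left(-83\right) = -12367$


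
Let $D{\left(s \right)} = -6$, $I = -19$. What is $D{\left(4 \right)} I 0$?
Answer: $0$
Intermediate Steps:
$D{\left(4 \right)} I 0 = \left(-6\right) \left(-19\right) 0 = 114 \cdot 0 = 0$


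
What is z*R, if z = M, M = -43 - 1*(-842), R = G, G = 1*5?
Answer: 3995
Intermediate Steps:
G = 5
R = 5
M = 799 (M = -43 + 842 = 799)
z = 799
z*R = 799*5 = 3995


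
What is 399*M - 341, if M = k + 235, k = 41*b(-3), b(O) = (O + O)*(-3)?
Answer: 387886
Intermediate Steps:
b(O) = -6*O (b(O) = (2*O)*(-3) = -6*O)
k = 738 (k = 41*(-6*(-3)) = 41*18 = 738)
M = 973 (M = 738 + 235 = 973)
399*M - 341 = 399*973 - 341 = 388227 - 341 = 387886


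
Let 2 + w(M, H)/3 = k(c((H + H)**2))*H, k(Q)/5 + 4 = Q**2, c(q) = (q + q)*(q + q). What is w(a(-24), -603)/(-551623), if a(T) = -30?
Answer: 647600262746597877041300423346/551623 ≈ 1.1740e+24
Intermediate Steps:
c(q) = 4*q**2 (c(q) = (2*q)*(2*q) = 4*q**2)
k(Q) = -20 + 5*Q**2
w(M, H) = -6 + 3*H*(-20 + 20480*H**8) (w(M, H) = -6 + 3*((-20 + 5*(4*((H + H)**2)**2)**2)*H) = -6 + 3*((-20 + 5*(4*((2*H)**2)**2)**2)*H) = -6 + 3*((-20 + 5*(4*(4*H**2)**2)**2)*H) = -6 + 3*((-20 + 5*(4*(16*H**4))**2)*H) = -6 + 3*((-20 + 5*(64*H**4)**2)*H) = -6 + 3*((-20 + 5*(4096*H**8))*H) = -6 + 3*((-20 + 20480*H**8)*H) = -6 + 3*(H*(-20 + 20480*H**8)) = -6 + 3*H*(-20 + 20480*H**8))
w(a(-24), -603)/(-551623) = (-6 - 60*(-603) + 61440*(-603)**9)/(-551623) = (-6 + 36180 + 61440*(-10540368859807908154969083))*(-1/551623) = (-6 + 36180 - 647600262746597877041300459520)*(-1/551623) = -647600262746597877041300423346*(-1/551623) = 647600262746597877041300423346/551623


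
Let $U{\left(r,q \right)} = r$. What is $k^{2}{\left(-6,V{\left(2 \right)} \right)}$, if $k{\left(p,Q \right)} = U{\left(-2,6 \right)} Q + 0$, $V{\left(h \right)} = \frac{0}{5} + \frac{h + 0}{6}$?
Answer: $\frac{4}{9} \approx 0.44444$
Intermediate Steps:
$V{\left(h \right)} = \frac{h}{6}$ ($V{\left(h \right)} = 0 \cdot \frac{1}{5} + h \frac{1}{6} = 0 + \frac{h}{6} = \frac{h}{6}$)
$k{\left(p,Q \right)} = - 2 Q$ ($k{\left(p,Q \right)} = - 2 Q + 0 = - 2 Q$)
$k^{2}{\left(-6,V{\left(2 \right)} \right)} = \left(- 2 \cdot \frac{1}{6} \cdot 2\right)^{2} = \left(\left(-2\right) \frac{1}{3}\right)^{2} = \left(- \frac{2}{3}\right)^{2} = \frac{4}{9}$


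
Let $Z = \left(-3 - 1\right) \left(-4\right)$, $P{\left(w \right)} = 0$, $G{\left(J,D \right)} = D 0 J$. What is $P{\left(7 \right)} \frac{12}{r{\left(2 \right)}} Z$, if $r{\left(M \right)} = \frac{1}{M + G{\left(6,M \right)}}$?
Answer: $0$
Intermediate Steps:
$G{\left(J,D \right)} = 0$ ($G{\left(J,D \right)} = 0 J = 0$)
$r{\left(M \right)} = \frac{1}{M}$ ($r{\left(M \right)} = \frac{1}{M + 0} = \frac{1}{M}$)
$Z = 16$ ($Z = \left(-4\right) \left(-4\right) = 16$)
$P{\left(7 \right)} \frac{12}{r{\left(2 \right)}} Z = 0 \frac{12}{\frac{1}{2}} \cdot 16 = 0 \cdot 12 \frac{1}{\frac{1}{2}} \cdot 16 = 0 \cdot 12 \cdot 2 \cdot 16 = 0 \cdot 24 \cdot 16 = 0 \cdot 16 = 0$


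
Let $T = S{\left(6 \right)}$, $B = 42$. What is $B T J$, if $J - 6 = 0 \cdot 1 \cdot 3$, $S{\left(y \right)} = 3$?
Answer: $756$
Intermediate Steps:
$J = 6$ ($J = 6 + 0 \cdot 1 \cdot 3 = 6 + 0 \cdot 3 = 6 + 0 = 6$)
$T = 3$
$B T J = 42 \cdot 3 \cdot 6 = 126 \cdot 6 = 756$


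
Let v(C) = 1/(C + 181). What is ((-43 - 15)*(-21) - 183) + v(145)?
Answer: 337411/326 ≈ 1035.0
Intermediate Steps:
v(C) = 1/(181 + C)
((-43 - 15)*(-21) - 183) + v(145) = ((-43 - 15)*(-21) - 183) + 1/(181 + 145) = (-58*(-21) - 183) + 1/326 = (1218 - 183) + 1/326 = 1035 + 1/326 = 337411/326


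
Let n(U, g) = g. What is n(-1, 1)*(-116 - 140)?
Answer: -256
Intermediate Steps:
n(-1, 1)*(-116 - 140) = 1*(-116 - 140) = 1*(-256) = -256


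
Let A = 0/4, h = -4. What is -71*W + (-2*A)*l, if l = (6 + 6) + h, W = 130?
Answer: -9230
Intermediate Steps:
A = 0 (A = 0*(¼) = 0)
l = 8 (l = (6 + 6) - 4 = 12 - 4 = 8)
-71*W + (-2*A)*l = -71*130 - 2*0*8 = -9230 + 0*8 = -9230 + 0 = -9230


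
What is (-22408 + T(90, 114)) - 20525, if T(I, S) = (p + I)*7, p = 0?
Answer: -42303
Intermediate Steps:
T(I, S) = 7*I (T(I, S) = (0 + I)*7 = I*7 = 7*I)
(-22408 + T(90, 114)) - 20525 = (-22408 + 7*90) - 20525 = (-22408 + 630) - 20525 = -21778 - 20525 = -42303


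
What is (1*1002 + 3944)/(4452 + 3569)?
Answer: 4946/8021 ≈ 0.61663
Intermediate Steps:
(1*1002 + 3944)/(4452 + 3569) = (1002 + 3944)/8021 = 4946*(1/8021) = 4946/8021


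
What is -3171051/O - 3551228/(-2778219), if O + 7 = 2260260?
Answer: -783200397485/6279477829407 ≈ -0.12472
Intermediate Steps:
O = 2260253 (O = -7 + 2260260 = 2260253)
-3171051/O - 3551228/(-2778219) = -3171051/2260253 - 3551228/(-2778219) = -3171051*1/2260253 - 3551228*(-1/2778219) = -3171051/2260253 + 3551228/2778219 = -783200397485/6279477829407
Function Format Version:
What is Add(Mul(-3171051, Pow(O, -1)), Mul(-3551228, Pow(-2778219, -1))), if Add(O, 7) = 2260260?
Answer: Rational(-783200397485, 6279477829407) ≈ -0.12472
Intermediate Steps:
O = 2260253 (O = Add(-7, 2260260) = 2260253)
Add(Mul(-3171051, Pow(O, -1)), Mul(-3551228, Pow(-2778219, -1))) = Add(Mul(-3171051, Pow(2260253, -1)), Mul(-3551228, Pow(-2778219, -1))) = Add(Mul(-3171051, Rational(1, 2260253)), Mul(-3551228, Rational(-1, 2778219))) = Add(Rational(-3171051, 2260253), Rational(3551228, 2778219)) = Rational(-783200397485, 6279477829407)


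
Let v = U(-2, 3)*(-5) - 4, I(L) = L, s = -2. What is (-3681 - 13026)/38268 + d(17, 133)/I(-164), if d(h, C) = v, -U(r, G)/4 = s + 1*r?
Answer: 39547/522996 ≈ 0.075616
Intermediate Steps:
U(r, G) = 8 - 4*r (U(r, G) = -4*(-2 + 1*r) = -4*(-2 + r) = 8 - 4*r)
v = -84 (v = (8 - 4*(-2))*(-5) - 4 = (8 + 8)*(-5) - 4 = 16*(-5) - 4 = -80 - 4 = -84)
d(h, C) = -84
(-3681 - 13026)/38268 + d(17, 133)/I(-164) = (-3681 - 13026)/38268 - 84/(-164) = -16707*1/38268 - 84*(-1/164) = -5569/12756 + 21/41 = 39547/522996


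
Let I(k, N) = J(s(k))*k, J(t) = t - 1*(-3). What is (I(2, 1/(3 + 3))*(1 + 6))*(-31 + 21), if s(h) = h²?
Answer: -980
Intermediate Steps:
J(t) = 3 + t (J(t) = t + 3 = 3 + t)
I(k, N) = k*(3 + k²) (I(k, N) = (3 + k²)*k = k*(3 + k²))
(I(2, 1/(3 + 3))*(1 + 6))*(-31 + 21) = ((2*(3 + 2²))*(1 + 6))*(-31 + 21) = ((2*(3 + 4))*7)*(-10) = ((2*7)*7)*(-10) = (14*7)*(-10) = 98*(-10) = -980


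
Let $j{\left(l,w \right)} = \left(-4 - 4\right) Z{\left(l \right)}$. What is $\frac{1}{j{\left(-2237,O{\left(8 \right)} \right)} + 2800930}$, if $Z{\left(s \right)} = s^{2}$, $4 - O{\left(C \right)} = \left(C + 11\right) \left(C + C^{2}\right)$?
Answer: $- \frac{1}{37232422} \approx -2.6858 \cdot 10^{-8}$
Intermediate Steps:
$O{\left(C \right)} = 4 - \left(11 + C\right) \left(C + C^{2}\right)$ ($O{\left(C \right)} = 4 - \left(C + 11\right) \left(C + C^{2}\right) = 4 - \left(11 + C\right) \left(C + C^{2}\right)$)
$j{\left(l,w \right)} = - 8 l^{2}$ ($j{\left(l,w \right)} = \left(-4 - 4\right) l^{2} = - 8 l^{2}$)
$\frac{1}{j{\left(-2237,O{\left(8 \right)} \right)} + 2800930} = \frac{1}{- 8 \left(-2237\right)^{2} + 2800930} = \frac{1}{\left(-8\right) 5004169 + 2800930} = \frac{1}{-40033352 + 2800930} = \frac{1}{-37232422} = - \frac{1}{37232422}$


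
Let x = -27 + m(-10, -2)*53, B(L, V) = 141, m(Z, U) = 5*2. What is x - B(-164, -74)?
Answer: 362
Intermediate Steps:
m(Z, U) = 10
x = 503 (x = -27 + 10*53 = -27 + 530 = 503)
x - B(-164, -74) = 503 - 1*141 = 503 - 141 = 362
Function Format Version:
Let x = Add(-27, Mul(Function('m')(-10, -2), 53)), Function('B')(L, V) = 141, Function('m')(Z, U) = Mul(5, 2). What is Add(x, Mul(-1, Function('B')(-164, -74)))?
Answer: 362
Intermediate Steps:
Function('m')(Z, U) = 10
x = 503 (x = Add(-27, Mul(10, 53)) = Add(-27, 530) = 503)
Add(x, Mul(-1, Function('B')(-164, -74))) = Add(503, Mul(-1, 141)) = Add(503, -141) = 362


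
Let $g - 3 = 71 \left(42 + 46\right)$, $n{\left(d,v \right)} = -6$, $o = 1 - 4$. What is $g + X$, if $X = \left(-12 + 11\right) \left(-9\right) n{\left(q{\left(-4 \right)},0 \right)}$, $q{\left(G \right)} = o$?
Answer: $6197$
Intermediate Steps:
$o = -3$ ($o = 1 - 4 = -3$)
$q{\left(G \right)} = -3$
$g = 6251$ ($g = 3 + 71 \left(42 + 46\right) = 3 + 71 \cdot 88 = 3 + 6248 = 6251$)
$X = -54$ ($X = \left(-12 + 11\right) \left(-9\right) \left(-6\right) = \left(-1\right) \left(-9\right) \left(-6\right) = 9 \left(-6\right) = -54$)
$g + X = 6251 - 54 = 6197$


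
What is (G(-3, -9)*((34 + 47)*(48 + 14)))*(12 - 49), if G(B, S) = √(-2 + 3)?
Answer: -185814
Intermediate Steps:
G(B, S) = 1 (G(B, S) = √1 = 1)
(G(-3, -9)*((34 + 47)*(48 + 14)))*(12 - 49) = (1*((34 + 47)*(48 + 14)))*(12 - 49) = (1*(81*62))*(-37) = (1*5022)*(-37) = 5022*(-37) = -185814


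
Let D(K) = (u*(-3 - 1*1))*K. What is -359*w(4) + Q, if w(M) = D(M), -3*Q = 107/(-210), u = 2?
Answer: 7237547/630 ≈ 11488.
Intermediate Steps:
Q = 107/630 (Q = -107/(3*(-210)) = -107*(-1)/(3*210) = -1/3*(-107/210) = 107/630 ≈ 0.16984)
D(K) = -8*K (D(K) = (2*(-3 - 1*1))*K = (2*(-3 - 1))*K = (2*(-4))*K = -8*K)
w(M) = -8*M
-359*w(4) + Q = -(-2872)*4 + 107/630 = -359*(-32) + 107/630 = 11488 + 107/630 = 7237547/630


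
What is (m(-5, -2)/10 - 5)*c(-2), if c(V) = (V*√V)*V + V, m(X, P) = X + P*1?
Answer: 57/5 - 114*I*√2/5 ≈ 11.4 - 32.244*I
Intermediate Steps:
m(X, P) = P + X (m(X, P) = X + P = P + X)
c(V) = V + V^(5/2) (c(V) = V^(3/2)*V + V = V^(5/2) + V = V + V^(5/2))
(m(-5, -2)/10 - 5)*c(-2) = ((-2 - 5)/10 - 5)*(-2 + (-2)^(5/2)) = (-7*⅒ - 5)*(-2 + 4*I*√2) = (-7/10 - 5)*(-2 + 4*I*√2) = -57*(-2 + 4*I*√2)/10 = 57/5 - 114*I*√2/5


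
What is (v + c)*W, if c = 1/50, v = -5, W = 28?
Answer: -3486/25 ≈ -139.44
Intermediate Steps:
c = 1/50 ≈ 0.020000
(v + c)*W = (-5 + 1/50)*28 = -249/50*28 = -3486/25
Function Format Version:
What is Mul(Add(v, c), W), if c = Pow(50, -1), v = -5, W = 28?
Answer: Rational(-3486, 25) ≈ -139.44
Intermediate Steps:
c = Rational(1, 50) ≈ 0.020000
Mul(Add(v, c), W) = Mul(Add(-5, Rational(1, 50)), 28) = Mul(Rational(-249, 50), 28) = Rational(-3486, 25)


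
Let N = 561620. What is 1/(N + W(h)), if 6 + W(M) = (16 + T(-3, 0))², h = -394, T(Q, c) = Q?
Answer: 1/561783 ≈ 1.7800e-6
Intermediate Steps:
W(M) = 163 (W(M) = -6 + (16 - 3)² = -6 + 13² = -6 + 169 = 163)
1/(N + W(h)) = 1/(561620 + 163) = 1/561783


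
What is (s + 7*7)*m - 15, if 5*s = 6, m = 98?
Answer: 24523/5 ≈ 4904.6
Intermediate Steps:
s = 6/5 (s = (1/5)*6 = 6/5 ≈ 1.2000)
(s + 7*7)*m - 15 = (6/5 + 7*7)*98 - 15 = (6/5 + 49)*98 - 15 = (251/5)*98 - 15 = 24598/5 - 15 = 24523/5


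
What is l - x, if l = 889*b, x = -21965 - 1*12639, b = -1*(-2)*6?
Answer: 45272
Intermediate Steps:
b = 12 (b = 2*6 = 12)
x = -34604 (x = -21965 - 12639 = -34604)
l = 10668 (l = 889*12 = 10668)
l - x = 10668 - 1*(-34604) = 10668 + 34604 = 45272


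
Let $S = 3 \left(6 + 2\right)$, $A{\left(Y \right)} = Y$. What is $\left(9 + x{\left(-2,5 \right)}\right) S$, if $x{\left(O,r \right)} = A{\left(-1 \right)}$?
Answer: $192$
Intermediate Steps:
$x{\left(O,r \right)} = -1$
$S = 24$ ($S = 3 \cdot 8 = 24$)
$\left(9 + x{\left(-2,5 \right)}\right) S = \left(9 - 1\right) 24 = 8 \cdot 24 = 192$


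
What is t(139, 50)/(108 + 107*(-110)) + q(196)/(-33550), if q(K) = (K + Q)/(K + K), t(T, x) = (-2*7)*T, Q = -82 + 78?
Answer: 2331521/13973575 ≈ 0.16685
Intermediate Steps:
Q = -4
t(T, x) = -14*T
q(K) = (-4 + K)/(2*K) (q(K) = (K - 4)/(K + K) = (-4 + K)/((2*K)) = (-4 + K)*(1/(2*K)) = (-4 + K)/(2*K))
t(139, 50)/(108 + 107*(-110)) + q(196)/(-33550) = (-14*139)/(108 + 107*(-110)) + ((1/2)*(-4 + 196)/196)/(-33550) = -1946/(108 - 11770) + ((1/2)*(1/196)*192)*(-1/33550) = -1946/(-11662) + (24/49)*(-1/33550) = -1946*(-1/11662) - 12/821975 = 139/833 - 12/821975 = 2331521/13973575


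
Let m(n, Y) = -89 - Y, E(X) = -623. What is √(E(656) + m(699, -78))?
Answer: I*√634 ≈ 25.179*I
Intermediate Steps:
√(E(656) + m(699, -78)) = √(-623 + (-89 - 1*(-78))) = √(-623 + (-89 + 78)) = √(-623 - 11) = √(-634) = I*√634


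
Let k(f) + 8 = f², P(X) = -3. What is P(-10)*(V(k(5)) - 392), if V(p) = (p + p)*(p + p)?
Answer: -2292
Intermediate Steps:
k(f) = -8 + f²
V(p) = 4*p² (V(p) = (2*p)*(2*p) = 4*p²)
P(-10)*(V(k(5)) - 392) = -3*(4*(-8 + 5²)² - 392) = -3*(4*(-8 + 25)² - 392) = -3*(4*17² - 392) = -3*(4*289 - 392) = -3*(1156 - 392) = -3*764 = -2292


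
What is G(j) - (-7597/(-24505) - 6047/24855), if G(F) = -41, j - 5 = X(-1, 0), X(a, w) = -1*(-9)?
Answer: -1000503379/24362871 ≈ -41.067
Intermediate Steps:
X(a, w) = 9
j = 14 (j = 5 + 9 = 14)
G(j) - (-7597/(-24505) - 6047/24855) = -41 - (-7597/(-24505) - 6047/24855) = -41 - (-7597*(-1/24505) - 6047*1/24855) = -41 - (7597/24505 - 6047/24855) = -41 - 1*1625668/24362871 = -41 - 1625668/24362871 = -1000503379/24362871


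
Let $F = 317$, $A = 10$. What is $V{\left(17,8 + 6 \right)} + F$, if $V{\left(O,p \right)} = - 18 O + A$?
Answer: $21$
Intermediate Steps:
$V{\left(O,p \right)} = 10 - 18 O$ ($V{\left(O,p \right)} = - 18 O + 10 = 10 - 18 O$)
$V{\left(17,8 + 6 \right)} + F = \left(10 - 306\right) + 317 = -296 + 317 = 21$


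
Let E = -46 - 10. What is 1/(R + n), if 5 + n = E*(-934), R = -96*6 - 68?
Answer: 1/51655 ≈ 1.9359e-5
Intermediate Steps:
R = -644 (R = -576 - 68 = -644)
E = -56
n = 52299 (n = -5 - 56*(-934) = -5 + 52304 = 52299)
1/(R + n) = 1/(-644 + 52299) = 1/51655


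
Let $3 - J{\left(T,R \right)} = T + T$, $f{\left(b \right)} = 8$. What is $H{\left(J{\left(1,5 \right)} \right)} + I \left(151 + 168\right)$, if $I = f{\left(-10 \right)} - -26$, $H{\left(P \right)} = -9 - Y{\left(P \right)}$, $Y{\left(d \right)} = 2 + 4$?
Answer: $10831$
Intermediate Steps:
$Y{\left(d \right)} = 6$
$J{\left(T,R \right)} = 3 - 2 T$ ($J{\left(T,R \right)} = 3 - \left(T + T\right) = 3 - 2 T$)
$H{\left(P \right)} = -15$ ($H{\left(P \right)} = -9 - 6 = -15$)
$I = 34$ ($I = 8 - -26 = 8 + 26 = 34$)
$H{\left(J{\left(1,5 \right)} \right)} + I \left(151 + 168\right) = -15 + 34 \left(151 + 168\right) = -15 + 34 \cdot 319 = -15 + 10846 = 10831$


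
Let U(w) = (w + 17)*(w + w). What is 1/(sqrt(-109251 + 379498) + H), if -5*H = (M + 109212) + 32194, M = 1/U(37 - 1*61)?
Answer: -79820860560/2256667024049089 - 2822400*sqrt(270247)/2256667024049089 ≈ -3.6021e-5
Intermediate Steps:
U(w) = 2*w*(17 + w) (U(w) = (17 + w)*(2*w) = 2*w*(17 + w))
M = 1/336 (M = 1/(2*(37 - 1*61)*(17 + (37 - 1*61))) = 1/(2*(37 - 61)*(17 + (37 - 61))) = 1/(2*(-24)*(17 - 24)) = 1/(2*(-24)*(-7)) = 1/336 ≈ 0.0029762)
H = -47512417/1680 (H = -((1/336 + 109212) + 32194)/5 = -(36695233/336 + 32194)/5 = -1/5*47512417/336 = -47512417/1680 ≈ -28281.)
1/(sqrt(-109251 + 379498) + H) = 1/(sqrt(-109251 + 379498) - 47512417/1680) = 1/(sqrt(270247) - 47512417/1680) = 1/(-47512417/1680 + sqrt(270247))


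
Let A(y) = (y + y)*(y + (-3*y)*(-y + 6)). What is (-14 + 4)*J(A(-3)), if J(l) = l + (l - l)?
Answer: 4680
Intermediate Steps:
A(y) = 2*y*(y - 3*y*(6 - y)) (A(y) = (2*y)*(y + (-3*y)*(6 - y)) = (2*y)*(y - 3*y*(6 - y)) = 2*y*(y - 3*y*(6 - y)))
J(l) = l (J(l) = l + 0 = l)
(-14 + 4)*J(A(-3)) = (-14 + 4)*((-3)**2*(-34 + 6*(-3))) = -90*(-34 - 18) = -90*(-52) = -10*(-468) = 4680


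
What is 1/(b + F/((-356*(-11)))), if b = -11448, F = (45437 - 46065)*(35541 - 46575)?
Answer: -979/9475254 ≈ -0.00010332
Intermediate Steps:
F = 6929352 (F = -628*(-11034) = 6929352)
1/(b + F/((-356*(-11)))) = 1/(-11448 + 6929352/((-356*(-11)))) = 1/(-11448 + 6929352/3916) = 1/(-11448 + 6929352*(1/3916)) = 1/(-11448 + 1732338/979) = 1/(-9475254/979) = -979/9475254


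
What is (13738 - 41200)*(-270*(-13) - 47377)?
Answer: 1204675554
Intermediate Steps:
(13738 - 41200)*(-270*(-13) - 47377) = -27462*(3510 - 47377) = -27462*(-43867) = 1204675554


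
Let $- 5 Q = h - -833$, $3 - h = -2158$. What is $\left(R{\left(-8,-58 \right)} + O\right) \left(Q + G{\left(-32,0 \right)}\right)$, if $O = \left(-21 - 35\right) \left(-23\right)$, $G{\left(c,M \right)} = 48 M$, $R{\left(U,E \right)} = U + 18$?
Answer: $- \frac{3886212}{5} \approx -7.7724 \cdot 10^{5}$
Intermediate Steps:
$h = 2161$ ($h = 3 - -2158 = 3 + 2158 = 2161$)
$R{\left(U,E \right)} = 18 + U$
$O = 1288$ ($O = \left(-56\right) \left(-23\right) = 1288$)
$Q = - \frac{2994}{5}$ ($Q = - \frac{2161 - -833}{5} = - \frac{2161 + 833}{5} = \left(- \frac{1}{5}\right) 2994 = - \frac{2994}{5} \approx -598.8$)
$\left(R{\left(-8,-58 \right)} + O\right) \left(Q + G{\left(-32,0 \right)}\right) = \left(\left(18 - 8\right) + 1288\right) \left(- \frac{2994}{5} + 48 \cdot 0\right) = \left(10 + 1288\right) \left(- \frac{2994}{5} + 0\right) = 1298 \left(- \frac{2994}{5}\right) = - \frac{3886212}{5}$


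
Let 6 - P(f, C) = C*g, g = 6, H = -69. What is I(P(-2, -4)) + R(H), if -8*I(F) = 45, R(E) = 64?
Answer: 467/8 ≈ 58.375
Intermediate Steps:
P(f, C) = 6 - 6*C (P(f, C) = 6 - C*6 = 6 - 6*C)
I(F) = -45/8 (I(F) = -⅛*45 = -45/8)
I(P(-2, -4)) + R(H) = -45/8 + 64 = 467/8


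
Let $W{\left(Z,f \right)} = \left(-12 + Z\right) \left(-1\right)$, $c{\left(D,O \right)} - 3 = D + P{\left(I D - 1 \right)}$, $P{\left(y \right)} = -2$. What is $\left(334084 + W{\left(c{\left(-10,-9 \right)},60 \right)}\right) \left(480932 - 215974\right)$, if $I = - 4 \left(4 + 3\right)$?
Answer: $88523792590$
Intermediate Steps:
$I = -28$ ($I = \left(-4\right) 7 = -28$)
$c{\left(D,O \right)} = 1 + D$ ($c{\left(D,O \right)} = 3 + \left(D - 2\right) = 3 + \left(-2 + D\right) = 1 + D$)
$W{\left(Z,f \right)} = 12 - Z$
$\left(334084 + W{\left(c{\left(-10,-9 \right)},60 \right)}\right) \left(480932 - 215974\right) = \left(334084 + \left(12 - \left(1 - 10\right)\right)\right) \left(480932 - 215974\right) = \left(334084 + \left(12 - -9\right)\right) 264958 = \left(334084 + \left(12 + 9\right)\right) 264958 = \left(334084 + 21\right) 264958 = 334105 \cdot 264958 = 88523792590$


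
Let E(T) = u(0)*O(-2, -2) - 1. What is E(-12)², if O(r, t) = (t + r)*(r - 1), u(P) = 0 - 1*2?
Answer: 625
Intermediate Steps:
u(P) = -2 (u(P) = 0 - 2 = -2)
O(r, t) = (-1 + r)*(r + t) (O(r, t) = (r + t)*(-1 + r) = (-1 + r)*(r + t))
E(T) = -25 (E(T) = -2*((-2)² - 1*(-2) - 1*(-2) - 2*(-2)) - 1 = -2*(4 + 2 + 2 + 4) - 1 = -2*12 - 1 = -24 - 1 = -25)
E(-12)² = (-25)² = 625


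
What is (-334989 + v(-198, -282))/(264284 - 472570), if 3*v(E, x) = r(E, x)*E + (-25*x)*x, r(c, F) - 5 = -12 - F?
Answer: 1015839/208286 ≈ 4.8771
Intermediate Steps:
r(c, F) = -7 - F (r(c, F) = 5 + (-12 - F) = -7 - F)
v(E, x) = -25*x**2/3 + E*(-7 - x)/3 (v(E, x) = ((-7 - x)*E + (-25*x)*x)/3 = (E*(-7 - x) - 25*x**2)/3 = (-25*x**2 + E*(-7 - x))/3 = -25*x**2/3 + E*(-7 - x)/3)
(-334989 + v(-198, -282))/(264284 - 472570) = (-334989 + (-25/3*(-282)**2 - 1/3*(-198)*(7 - 282)))/(264284 - 472570) = (-334989 + (-25/3*79524 - 1/3*(-198)*(-275)))/(-208286) = (-334989 + (-662700 - 18150))*(-1/208286) = (-334989 - 680850)*(-1/208286) = -1015839*(-1/208286) = 1015839/208286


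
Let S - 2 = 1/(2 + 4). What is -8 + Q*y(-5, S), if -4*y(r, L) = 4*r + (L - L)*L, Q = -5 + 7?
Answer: 2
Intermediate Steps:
Q = 2
S = 13/6 (S = 2 + 1/(2 + 4) = 2 + 1/6 = 2 + ⅙ = 13/6 ≈ 2.1667)
y(r, L) = -r (y(r, L) = -(4*r + (L - L)*L)/4 = -(4*r + 0*L)/4 = -(4*r + 0)/4 = -r)
-8 + Q*y(-5, S) = -8 + 2*(-1*(-5)) = -8 + 2*5 = -8 + 10 = 2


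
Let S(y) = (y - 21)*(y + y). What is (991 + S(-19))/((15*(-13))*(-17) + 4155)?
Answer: 279/830 ≈ 0.33614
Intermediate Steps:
S(y) = 2*y*(-21 + y) (S(y) = (-21 + y)*(2*y) = 2*y*(-21 + y))
(991 + S(-19))/((15*(-13))*(-17) + 4155) = (991 + 2*(-19)*(-21 - 19))/((15*(-13))*(-17) + 4155) = (991 + 2*(-19)*(-40))/(-195*(-17) + 4155) = (991 + 1520)/(3315 + 4155) = 2511/7470 = 2511*(1/7470) = 279/830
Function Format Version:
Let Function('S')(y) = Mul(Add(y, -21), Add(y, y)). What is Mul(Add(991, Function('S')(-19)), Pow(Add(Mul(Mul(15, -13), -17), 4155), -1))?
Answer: Rational(279, 830) ≈ 0.33614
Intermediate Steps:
Function('S')(y) = Mul(2, y, Add(-21, y)) (Function('S')(y) = Mul(Add(-21, y), Mul(2, y)) = Mul(2, y, Add(-21, y)))
Mul(Add(991, Function('S')(-19)), Pow(Add(Mul(Mul(15, -13), -17), 4155), -1)) = Mul(Add(991, Mul(2, -19, Add(-21, -19))), Pow(Add(Mul(Mul(15, -13), -17), 4155), -1)) = Mul(Add(991, Mul(2, -19, -40)), Pow(Add(Mul(-195, -17), 4155), -1)) = Mul(Add(991, 1520), Pow(Add(3315, 4155), -1)) = Mul(2511, Pow(7470, -1)) = Mul(2511, Rational(1, 7470)) = Rational(279, 830)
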